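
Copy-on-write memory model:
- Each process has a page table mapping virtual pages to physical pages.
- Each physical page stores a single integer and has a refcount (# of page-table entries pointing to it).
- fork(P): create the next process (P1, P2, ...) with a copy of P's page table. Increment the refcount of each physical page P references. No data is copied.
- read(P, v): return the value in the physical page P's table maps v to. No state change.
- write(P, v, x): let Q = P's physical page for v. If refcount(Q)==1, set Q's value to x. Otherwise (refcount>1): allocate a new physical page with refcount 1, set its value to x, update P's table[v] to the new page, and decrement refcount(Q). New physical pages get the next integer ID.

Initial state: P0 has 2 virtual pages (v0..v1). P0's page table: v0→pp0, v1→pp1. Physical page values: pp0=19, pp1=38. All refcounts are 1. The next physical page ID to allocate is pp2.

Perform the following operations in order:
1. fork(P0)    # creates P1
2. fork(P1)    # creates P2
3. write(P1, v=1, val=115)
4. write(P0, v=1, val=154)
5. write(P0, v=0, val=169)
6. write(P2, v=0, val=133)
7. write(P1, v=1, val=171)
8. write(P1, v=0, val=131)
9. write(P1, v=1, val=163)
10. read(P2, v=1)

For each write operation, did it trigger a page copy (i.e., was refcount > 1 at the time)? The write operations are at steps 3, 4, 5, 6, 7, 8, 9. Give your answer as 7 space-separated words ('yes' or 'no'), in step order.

Op 1: fork(P0) -> P1. 2 ppages; refcounts: pp0:2 pp1:2
Op 2: fork(P1) -> P2. 2 ppages; refcounts: pp0:3 pp1:3
Op 3: write(P1, v1, 115). refcount(pp1)=3>1 -> COPY to pp2. 3 ppages; refcounts: pp0:3 pp1:2 pp2:1
Op 4: write(P0, v1, 154). refcount(pp1)=2>1 -> COPY to pp3. 4 ppages; refcounts: pp0:3 pp1:1 pp2:1 pp3:1
Op 5: write(P0, v0, 169). refcount(pp0)=3>1 -> COPY to pp4. 5 ppages; refcounts: pp0:2 pp1:1 pp2:1 pp3:1 pp4:1
Op 6: write(P2, v0, 133). refcount(pp0)=2>1 -> COPY to pp5. 6 ppages; refcounts: pp0:1 pp1:1 pp2:1 pp3:1 pp4:1 pp5:1
Op 7: write(P1, v1, 171). refcount(pp2)=1 -> write in place. 6 ppages; refcounts: pp0:1 pp1:1 pp2:1 pp3:1 pp4:1 pp5:1
Op 8: write(P1, v0, 131). refcount(pp0)=1 -> write in place. 6 ppages; refcounts: pp0:1 pp1:1 pp2:1 pp3:1 pp4:1 pp5:1
Op 9: write(P1, v1, 163). refcount(pp2)=1 -> write in place. 6 ppages; refcounts: pp0:1 pp1:1 pp2:1 pp3:1 pp4:1 pp5:1
Op 10: read(P2, v1) -> 38. No state change.

yes yes yes yes no no no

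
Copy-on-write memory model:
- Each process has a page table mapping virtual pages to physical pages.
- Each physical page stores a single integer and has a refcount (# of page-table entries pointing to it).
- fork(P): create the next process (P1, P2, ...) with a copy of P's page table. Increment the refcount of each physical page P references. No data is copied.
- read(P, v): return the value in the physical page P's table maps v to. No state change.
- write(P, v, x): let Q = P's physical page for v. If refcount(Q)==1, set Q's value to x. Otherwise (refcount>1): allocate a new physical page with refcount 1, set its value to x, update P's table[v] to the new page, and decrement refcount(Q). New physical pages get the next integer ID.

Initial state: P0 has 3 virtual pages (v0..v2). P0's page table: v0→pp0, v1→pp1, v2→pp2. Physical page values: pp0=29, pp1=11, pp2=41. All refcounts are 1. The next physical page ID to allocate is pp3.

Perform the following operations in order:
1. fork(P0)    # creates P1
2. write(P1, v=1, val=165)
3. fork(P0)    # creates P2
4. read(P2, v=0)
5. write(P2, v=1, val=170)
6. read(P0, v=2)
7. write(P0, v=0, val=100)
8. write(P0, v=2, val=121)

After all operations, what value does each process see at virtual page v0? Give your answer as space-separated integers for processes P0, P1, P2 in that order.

Answer: 100 29 29

Derivation:
Op 1: fork(P0) -> P1. 3 ppages; refcounts: pp0:2 pp1:2 pp2:2
Op 2: write(P1, v1, 165). refcount(pp1)=2>1 -> COPY to pp3. 4 ppages; refcounts: pp0:2 pp1:1 pp2:2 pp3:1
Op 3: fork(P0) -> P2. 4 ppages; refcounts: pp0:3 pp1:2 pp2:3 pp3:1
Op 4: read(P2, v0) -> 29. No state change.
Op 5: write(P2, v1, 170). refcount(pp1)=2>1 -> COPY to pp4. 5 ppages; refcounts: pp0:3 pp1:1 pp2:3 pp3:1 pp4:1
Op 6: read(P0, v2) -> 41. No state change.
Op 7: write(P0, v0, 100). refcount(pp0)=3>1 -> COPY to pp5. 6 ppages; refcounts: pp0:2 pp1:1 pp2:3 pp3:1 pp4:1 pp5:1
Op 8: write(P0, v2, 121). refcount(pp2)=3>1 -> COPY to pp6. 7 ppages; refcounts: pp0:2 pp1:1 pp2:2 pp3:1 pp4:1 pp5:1 pp6:1
P0: v0 -> pp5 = 100
P1: v0 -> pp0 = 29
P2: v0 -> pp0 = 29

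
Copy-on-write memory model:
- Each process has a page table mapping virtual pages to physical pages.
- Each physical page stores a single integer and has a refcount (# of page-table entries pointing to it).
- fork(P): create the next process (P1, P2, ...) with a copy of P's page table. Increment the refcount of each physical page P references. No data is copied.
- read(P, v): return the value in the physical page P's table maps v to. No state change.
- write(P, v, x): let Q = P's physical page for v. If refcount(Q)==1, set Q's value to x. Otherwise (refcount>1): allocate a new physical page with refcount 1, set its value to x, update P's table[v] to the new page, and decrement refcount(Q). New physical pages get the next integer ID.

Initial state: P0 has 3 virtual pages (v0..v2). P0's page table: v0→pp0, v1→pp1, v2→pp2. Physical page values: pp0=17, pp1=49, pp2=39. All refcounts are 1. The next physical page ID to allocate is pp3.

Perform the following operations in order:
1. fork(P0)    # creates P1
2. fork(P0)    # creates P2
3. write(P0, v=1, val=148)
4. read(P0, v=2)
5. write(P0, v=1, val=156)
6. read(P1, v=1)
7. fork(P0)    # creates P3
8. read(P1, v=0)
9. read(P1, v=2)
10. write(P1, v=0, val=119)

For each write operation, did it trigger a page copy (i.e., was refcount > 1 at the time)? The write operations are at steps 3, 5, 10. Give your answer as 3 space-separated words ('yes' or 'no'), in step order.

Op 1: fork(P0) -> P1. 3 ppages; refcounts: pp0:2 pp1:2 pp2:2
Op 2: fork(P0) -> P2. 3 ppages; refcounts: pp0:3 pp1:3 pp2:3
Op 3: write(P0, v1, 148). refcount(pp1)=3>1 -> COPY to pp3. 4 ppages; refcounts: pp0:3 pp1:2 pp2:3 pp3:1
Op 4: read(P0, v2) -> 39. No state change.
Op 5: write(P0, v1, 156). refcount(pp3)=1 -> write in place. 4 ppages; refcounts: pp0:3 pp1:2 pp2:3 pp3:1
Op 6: read(P1, v1) -> 49. No state change.
Op 7: fork(P0) -> P3. 4 ppages; refcounts: pp0:4 pp1:2 pp2:4 pp3:2
Op 8: read(P1, v0) -> 17. No state change.
Op 9: read(P1, v2) -> 39. No state change.
Op 10: write(P1, v0, 119). refcount(pp0)=4>1 -> COPY to pp4. 5 ppages; refcounts: pp0:3 pp1:2 pp2:4 pp3:2 pp4:1

yes no yes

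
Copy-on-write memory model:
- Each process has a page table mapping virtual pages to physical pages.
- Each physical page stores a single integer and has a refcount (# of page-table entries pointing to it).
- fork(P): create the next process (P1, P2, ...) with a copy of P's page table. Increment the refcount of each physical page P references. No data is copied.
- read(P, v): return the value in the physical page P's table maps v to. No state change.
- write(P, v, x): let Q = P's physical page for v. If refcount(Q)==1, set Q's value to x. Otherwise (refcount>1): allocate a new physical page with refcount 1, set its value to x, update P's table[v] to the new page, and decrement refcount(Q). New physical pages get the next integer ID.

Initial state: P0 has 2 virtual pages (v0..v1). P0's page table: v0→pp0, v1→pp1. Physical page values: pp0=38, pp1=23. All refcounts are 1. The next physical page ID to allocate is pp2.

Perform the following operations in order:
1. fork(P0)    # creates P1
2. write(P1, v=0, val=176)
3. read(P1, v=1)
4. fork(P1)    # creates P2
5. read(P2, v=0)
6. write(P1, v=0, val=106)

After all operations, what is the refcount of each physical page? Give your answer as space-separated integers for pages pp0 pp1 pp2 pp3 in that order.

Op 1: fork(P0) -> P1. 2 ppages; refcounts: pp0:2 pp1:2
Op 2: write(P1, v0, 176). refcount(pp0)=2>1 -> COPY to pp2. 3 ppages; refcounts: pp0:1 pp1:2 pp2:1
Op 3: read(P1, v1) -> 23. No state change.
Op 4: fork(P1) -> P2. 3 ppages; refcounts: pp0:1 pp1:3 pp2:2
Op 5: read(P2, v0) -> 176. No state change.
Op 6: write(P1, v0, 106). refcount(pp2)=2>1 -> COPY to pp3. 4 ppages; refcounts: pp0:1 pp1:3 pp2:1 pp3:1

Answer: 1 3 1 1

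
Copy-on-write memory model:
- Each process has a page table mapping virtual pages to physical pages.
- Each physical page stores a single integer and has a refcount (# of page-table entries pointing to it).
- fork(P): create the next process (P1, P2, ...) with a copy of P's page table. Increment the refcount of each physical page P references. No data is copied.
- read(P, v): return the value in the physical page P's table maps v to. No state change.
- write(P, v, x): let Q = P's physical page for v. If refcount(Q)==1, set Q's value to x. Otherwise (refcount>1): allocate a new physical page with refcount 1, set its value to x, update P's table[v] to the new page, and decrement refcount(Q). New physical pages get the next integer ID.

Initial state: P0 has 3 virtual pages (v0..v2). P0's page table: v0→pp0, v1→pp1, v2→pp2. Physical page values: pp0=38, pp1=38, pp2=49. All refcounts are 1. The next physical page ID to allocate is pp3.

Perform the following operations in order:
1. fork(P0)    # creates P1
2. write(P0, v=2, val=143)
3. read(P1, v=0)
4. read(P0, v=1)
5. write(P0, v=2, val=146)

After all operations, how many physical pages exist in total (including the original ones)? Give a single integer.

Answer: 4

Derivation:
Op 1: fork(P0) -> P1. 3 ppages; refcounts: pp0:2 pp1:2 pp2:2
Op 2: write(P0, v2, 143). refcount(pp2)=2>1 -> COPY to pp3. 4 ppages; refcounts: pp0:2 pp1:2 pp2:1 pp3:1
Op 3: read(P1, v0) -> 38. No state change.
Op 4: read(P0, v1) -> 38. No state change.
Op 5: write(P0, v2, 146). refcount(pp3)=1 -> write in place. 4 ppages; refcounts: pp0:2 pp1:2 pp2:1 pp3:1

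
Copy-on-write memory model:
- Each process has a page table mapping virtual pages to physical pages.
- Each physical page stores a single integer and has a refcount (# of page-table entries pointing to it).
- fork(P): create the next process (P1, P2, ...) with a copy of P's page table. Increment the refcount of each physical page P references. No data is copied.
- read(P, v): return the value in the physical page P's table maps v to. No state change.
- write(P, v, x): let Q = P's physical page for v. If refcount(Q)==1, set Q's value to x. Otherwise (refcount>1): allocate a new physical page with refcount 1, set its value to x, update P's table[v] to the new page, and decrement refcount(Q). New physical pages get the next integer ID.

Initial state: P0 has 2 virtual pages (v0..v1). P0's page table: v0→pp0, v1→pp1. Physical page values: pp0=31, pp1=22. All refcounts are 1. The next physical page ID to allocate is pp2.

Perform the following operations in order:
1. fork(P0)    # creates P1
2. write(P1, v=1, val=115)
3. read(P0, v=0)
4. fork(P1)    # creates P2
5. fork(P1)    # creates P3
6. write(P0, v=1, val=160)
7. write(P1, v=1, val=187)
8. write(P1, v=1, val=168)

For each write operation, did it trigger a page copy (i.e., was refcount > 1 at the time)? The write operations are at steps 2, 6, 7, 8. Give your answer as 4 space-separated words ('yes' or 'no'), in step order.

Op 1: fork(P0) -> P1. 2 ppages; refcounts: pp0:2 pp1:2
Op 2: write(P1, v1, 115). refcount(pp1)=2>1 -> COPY to pp2. 3 ppages; refcounts: pp0:2 pp1:1 pp2:1
Op 3: read(P0, v0) -> 31. No state change.
Op 4: fork(P1) -> P2. 3 ppages; refcounts: pp0:3 pp1:1 pp2:2
Op 5: fork(P1) -> P3. 3 ppages; refcounts: pp0:4 pp1:1 pp2:3
Op 6: write(P0, v1, 160). refcount(pp1)=1 -> write in place. 3 ppages; refcounts: pp0:4 pp1:1 pp2:3
Op 7: write(P1, v1, 187). refcount(pp2)=3>1 -> COPY to pp3. 4 ppages; refcounts: pp0:4 pp1:1 pp2:2 pp3:1
Op 8: write(P1, v1, 168). refcount(pp3)=1 -> write in place. 4 ppages; refcounts: pp0:4 pp1:1 pp2:2 pp3:1

yes no yes no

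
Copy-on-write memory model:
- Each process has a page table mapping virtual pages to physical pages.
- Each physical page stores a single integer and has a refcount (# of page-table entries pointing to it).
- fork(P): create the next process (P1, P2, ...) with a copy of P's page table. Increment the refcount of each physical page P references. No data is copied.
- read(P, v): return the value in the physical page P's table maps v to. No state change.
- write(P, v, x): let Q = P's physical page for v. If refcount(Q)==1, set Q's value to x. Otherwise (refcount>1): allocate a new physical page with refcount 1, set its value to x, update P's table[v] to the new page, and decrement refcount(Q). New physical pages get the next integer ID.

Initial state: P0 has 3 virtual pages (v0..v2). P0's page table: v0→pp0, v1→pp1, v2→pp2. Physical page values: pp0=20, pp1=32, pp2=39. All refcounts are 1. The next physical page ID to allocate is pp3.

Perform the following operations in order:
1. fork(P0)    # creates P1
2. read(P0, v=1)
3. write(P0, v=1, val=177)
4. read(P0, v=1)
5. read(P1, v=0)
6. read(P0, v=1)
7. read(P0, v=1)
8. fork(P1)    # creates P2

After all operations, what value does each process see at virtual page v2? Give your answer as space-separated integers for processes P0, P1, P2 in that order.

Answer: 39 39 39

Derivation:
Op 1: fork(P0) -> P1. 3 ppages; refcounts: pp0:2 pp1:2 pp2:2
Op 2: read(P0, v1) -> 32. No state change.
Op 3: write(P0, v1, 177). refcount(pp1)=2>1 -> COPY to pp3. 4 ppages; refcounts: pp0:2 pp1:1 pp2:2 pp3:1
Op 4: read(P0, v1) -> 177. No state change.
Op 5: read(P1, v0) -> 20. No state change.
Op 6: read(P0, v1) -> 177. No state change.
Op 7: read(P0, v1) -> 177. No state change.
Op 8: fork(P1) -> P2. 4 ppages; refcounts: pp0:3 pp1:2 pp2:3 pp3:1
P0: v2 -> pp2 = 39
P1: v2 -> pp2 = 39
P2: v2 -> pp2 = 39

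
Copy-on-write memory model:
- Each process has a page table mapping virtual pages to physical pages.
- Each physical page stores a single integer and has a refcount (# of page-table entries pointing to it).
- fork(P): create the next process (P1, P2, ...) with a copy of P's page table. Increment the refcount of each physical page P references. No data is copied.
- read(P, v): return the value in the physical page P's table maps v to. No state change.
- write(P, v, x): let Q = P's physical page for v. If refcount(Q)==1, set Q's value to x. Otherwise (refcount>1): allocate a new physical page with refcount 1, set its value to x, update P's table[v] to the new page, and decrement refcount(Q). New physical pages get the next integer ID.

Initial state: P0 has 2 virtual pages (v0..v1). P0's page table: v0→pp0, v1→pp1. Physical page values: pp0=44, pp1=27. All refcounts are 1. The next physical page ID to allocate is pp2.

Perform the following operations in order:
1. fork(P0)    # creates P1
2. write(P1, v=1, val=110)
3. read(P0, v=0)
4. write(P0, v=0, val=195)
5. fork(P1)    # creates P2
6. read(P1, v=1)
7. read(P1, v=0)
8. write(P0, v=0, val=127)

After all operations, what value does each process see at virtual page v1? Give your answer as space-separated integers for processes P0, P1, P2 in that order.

Answer: 27 110 110

Derivation:
Op 1: fork(P0) -> P1. 2 ppages; refcounts: pp0:2 pp1:2
Op 2: write(P1, v1, 110). refcount(pp1)=2>1 -> COPY to pp2. 3 ppages; refcounts: pp0:2 pp1:1 pp2:1
Op 3: read(P0, v0) -> 44. No state change.
Op 4: write(P0, v0, 195). refcount(pp0)=2>1 -> COPY to pp3. 4 ppages; refcounts: pp0:1 pp1:1 pp2:1 pp3:1
Op 5: fork(P1) -> P2. 4 ppages; refcounts: pp0:2 pp1:1 pp2:2 pp3:1
Op 6: read(P1, v1) -> 110. No state change.
Op 7: read(P1, v0) -> 44. No state change.
Op 8: write(P0, v0, 127). refcount(pp3)=1 -> write in place. 4 ppages; refcounts: pp0:2 pp1:1 pp2:2 pp3:1
P0: v1 -> pp1 = 27
P1: v1 -> pp2 = 110
P2: v1 -> pp2 = 110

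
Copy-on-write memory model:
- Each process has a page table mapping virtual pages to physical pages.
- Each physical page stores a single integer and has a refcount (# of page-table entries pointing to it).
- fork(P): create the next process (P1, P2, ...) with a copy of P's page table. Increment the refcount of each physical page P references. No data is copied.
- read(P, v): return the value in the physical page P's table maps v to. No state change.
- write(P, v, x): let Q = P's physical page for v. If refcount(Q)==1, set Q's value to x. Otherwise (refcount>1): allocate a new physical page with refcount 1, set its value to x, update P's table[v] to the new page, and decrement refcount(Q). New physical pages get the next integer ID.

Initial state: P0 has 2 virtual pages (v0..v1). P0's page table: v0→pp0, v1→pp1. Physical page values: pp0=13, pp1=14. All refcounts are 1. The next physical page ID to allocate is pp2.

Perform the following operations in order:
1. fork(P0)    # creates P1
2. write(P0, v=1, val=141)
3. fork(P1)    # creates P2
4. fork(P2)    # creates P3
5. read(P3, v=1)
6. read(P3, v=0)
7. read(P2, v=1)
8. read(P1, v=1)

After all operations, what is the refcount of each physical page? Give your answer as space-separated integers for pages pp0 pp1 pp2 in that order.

Op 1: fork(P0) -> P1. 2 ppages; refcounts: pp0:2 pp1:2
Op 2: write(P0, v1, 141). refcount(pp1)=2>1 -> COPY to pp2. 3 ppages; refcounts: pp0:2 pp1:1 pp2:1
Op 3: fork(P1) -> P2. 3 ppages; refcounts: pp0:3 pp1:2 pp2:1
Op 4: fork(P2) -> P3. 3 ppages; refcounts: pp0:4 pp1:3 pp2:1
Op 5: read(P3, v1) -> 14. No state change.
Op 6: read(P3, v0) -> 13. No state change.
Op 7: read(P2, v1) -> 14. No state change.
Op 8: read(P1, v1) -> 14. No state change.

Answer: 4 3 1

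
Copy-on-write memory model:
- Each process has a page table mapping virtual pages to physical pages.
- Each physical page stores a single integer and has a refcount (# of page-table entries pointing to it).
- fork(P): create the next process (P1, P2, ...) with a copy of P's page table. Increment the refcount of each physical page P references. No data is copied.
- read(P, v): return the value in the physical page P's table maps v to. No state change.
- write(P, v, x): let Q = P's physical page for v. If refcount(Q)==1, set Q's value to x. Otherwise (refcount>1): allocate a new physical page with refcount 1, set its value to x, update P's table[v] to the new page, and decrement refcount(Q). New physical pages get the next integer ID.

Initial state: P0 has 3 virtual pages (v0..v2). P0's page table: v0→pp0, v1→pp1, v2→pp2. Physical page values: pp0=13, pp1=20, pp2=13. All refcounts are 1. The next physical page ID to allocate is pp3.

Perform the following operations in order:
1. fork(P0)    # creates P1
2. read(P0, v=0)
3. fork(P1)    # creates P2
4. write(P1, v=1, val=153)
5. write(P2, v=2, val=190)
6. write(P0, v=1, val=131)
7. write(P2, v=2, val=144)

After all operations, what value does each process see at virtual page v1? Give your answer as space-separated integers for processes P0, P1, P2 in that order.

Op 1: fork(P0) -> P1. 3 ppages; refcounts: pp0:2 pp1:2 pp2:2
Op 2: read(P0, v0) -> 13. No state change.
Op 3: fork(P1) -> P2. 3 ppages; refcounts: pp0:3 pp1:3 pp2:3
Op 4: write(P1, v1, 153). refcount(pp1)=3>1 -> COPY to pp3. 4 ppages; refcounts: pp0:3 pp1:2 pp2:3 pp3:1
Op 5: write(P2, v2, 190). refcount(pp2)=3>1 -> COPY to pp4. 5 ppages; refcounts: pp0:3 pp1:2 pp2:2 pp3:1 pp4:1
Op 6: write(P0, v1, 131). refcount(pp1)=2>1 -> COPY to pp5. 6 ppages; refcounts: pp0:3 pp1:1 pp2:2 pp3:1 pp4:1 pp5:1
Op 7: write(P2, v2, 144). refcount(pp4)=1 -> write in place. 6 ppages; refcounts: pp0:3 pp1:1 pp2:2 pp3:1 pp4:1 pp5:1
P0: v1 -> pp5 = 131
P1: v1 -> pp3 = 153
P2: v1 -> pp1 = 20

Answer: 131 153 20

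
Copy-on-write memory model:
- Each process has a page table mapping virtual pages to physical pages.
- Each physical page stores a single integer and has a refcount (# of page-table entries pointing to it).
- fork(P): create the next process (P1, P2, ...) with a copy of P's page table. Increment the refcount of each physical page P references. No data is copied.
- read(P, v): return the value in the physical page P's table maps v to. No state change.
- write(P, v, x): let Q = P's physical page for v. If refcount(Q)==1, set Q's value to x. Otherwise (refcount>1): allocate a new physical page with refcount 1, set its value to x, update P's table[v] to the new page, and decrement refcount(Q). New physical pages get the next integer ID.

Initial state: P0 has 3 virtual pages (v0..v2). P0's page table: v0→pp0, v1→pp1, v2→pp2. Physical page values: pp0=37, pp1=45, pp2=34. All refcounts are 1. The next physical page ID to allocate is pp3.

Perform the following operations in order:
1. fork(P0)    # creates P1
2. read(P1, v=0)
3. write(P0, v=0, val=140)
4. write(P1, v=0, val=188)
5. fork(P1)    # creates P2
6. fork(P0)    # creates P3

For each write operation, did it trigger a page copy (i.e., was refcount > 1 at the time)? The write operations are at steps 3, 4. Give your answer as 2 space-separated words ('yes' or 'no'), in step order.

Op 1: fork(P0) -> P1. 3 ppages; refcounts: pp0:2 pp1:2 pp2:2
Op 2: read(P1, v0) -> 37. No state change.
Op 3: write(P0, v0, 140). refcount(pp0)=2>1 -> COPY to pp3. 4 ppages; refcounts: pp0:1 pp1:2 pp2:2 pp3:1
Op 4: write(P1, v0, 188). refcount(pp0)=1 -> write in place. 4 ppages; refcounts: pp0:1 pp1:2 pp2:2 pp3:1
Op 5: fork(P1) -> P2. 4 ppages; refcounts: pp0:2 pp1:3 pp2:3 pp3:1
Op 6: fork(P0) -> P3. 4 ppages; refcounts: pp0:2 pp1:4 pp2:4 pp3:2

yes no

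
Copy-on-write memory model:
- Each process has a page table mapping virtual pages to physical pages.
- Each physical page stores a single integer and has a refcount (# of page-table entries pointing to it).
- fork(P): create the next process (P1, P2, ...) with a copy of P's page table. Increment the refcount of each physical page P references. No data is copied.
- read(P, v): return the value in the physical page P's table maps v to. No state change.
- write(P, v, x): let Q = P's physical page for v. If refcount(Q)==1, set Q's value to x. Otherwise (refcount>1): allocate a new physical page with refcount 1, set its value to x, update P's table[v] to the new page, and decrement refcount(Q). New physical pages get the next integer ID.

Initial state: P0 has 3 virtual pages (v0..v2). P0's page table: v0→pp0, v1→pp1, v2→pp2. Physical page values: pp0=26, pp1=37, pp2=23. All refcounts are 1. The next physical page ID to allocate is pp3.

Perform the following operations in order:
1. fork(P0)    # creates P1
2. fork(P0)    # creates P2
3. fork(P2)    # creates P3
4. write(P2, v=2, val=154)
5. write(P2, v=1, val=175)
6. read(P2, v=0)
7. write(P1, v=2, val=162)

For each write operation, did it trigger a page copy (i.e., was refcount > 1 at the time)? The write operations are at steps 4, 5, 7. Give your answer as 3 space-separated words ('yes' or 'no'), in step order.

Op 1: fork(P0) -> P1. 3 ppages; refcounts: pp0:2 pp1:2 pp2:2
Op 2: fork(P0) -> P2. 3 ppages; refcounts: pp0:3 pp1:3 pp2:3
Op 3: fork(P2) -> P3. 3 ppages; refcounts: pp0:4 pp1:4 pp2:4
Op 4: write(P2, v2, 154). refcount(pp2)=4>1 -> COPY to pp3. 4 ppages; refcounts: pp0:4 pp1:4 pp2:3 pp3:1
Op 5: write(P2, v1, 175). refcount(pp1)=4>1 -> COPY to pp4. 5 ppages; refcounts: pp0:4 pp1:3 pp2:3 pp3:1 pp4:1
Op 6: read(P2, v0) -> 26. No state change.
Op 7: write(P1, v2, 162). refcount(pp2)=3>1 -> COPY to pp5. 6 ppages; refcounts: pp0:4 pp1:3 pp2:2 pp3:1 pp4:1 pp5:1

yes yes yes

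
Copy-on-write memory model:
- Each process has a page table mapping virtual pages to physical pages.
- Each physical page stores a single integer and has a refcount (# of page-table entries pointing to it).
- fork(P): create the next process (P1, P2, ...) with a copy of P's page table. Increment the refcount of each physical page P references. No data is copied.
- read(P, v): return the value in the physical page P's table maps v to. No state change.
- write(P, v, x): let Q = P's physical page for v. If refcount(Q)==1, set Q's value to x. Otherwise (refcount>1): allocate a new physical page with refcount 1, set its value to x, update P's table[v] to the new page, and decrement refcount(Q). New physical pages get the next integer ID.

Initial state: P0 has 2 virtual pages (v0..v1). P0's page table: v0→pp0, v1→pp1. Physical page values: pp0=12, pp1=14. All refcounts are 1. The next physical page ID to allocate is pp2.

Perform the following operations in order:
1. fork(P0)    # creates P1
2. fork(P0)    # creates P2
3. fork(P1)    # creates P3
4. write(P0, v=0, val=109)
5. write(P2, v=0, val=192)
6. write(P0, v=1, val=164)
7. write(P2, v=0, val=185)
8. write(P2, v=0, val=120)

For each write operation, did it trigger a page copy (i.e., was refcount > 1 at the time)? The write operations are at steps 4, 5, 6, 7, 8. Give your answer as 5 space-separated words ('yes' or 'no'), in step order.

Op 1: fork(P0) -> P1. 2 ppages; refcounts: pp0:2 pp1:2
Op 2: fork(P0) -> P2. 2 ppages; refcounts: pp0:3 pp1:3
Op 3: fork(P1) -> P3. 2 ppages; refcounts: pp0:4 pp1:4
Op 4: write(P0, v0, 109). refcount(pp0)=4>1 -> COPY to pp2. 3 ppages; refcounts: pp0:3 pp1:4 pp2:1
Op 5: write(P2, v0, 192). refcount(pp0)=3>1 -> COPY to pp3. 4 ppages; refcounts: pp0:2 pp1:4 pp2:1 pp3:1
Op 6: write(P0, v1, 164). refcount(pp1)=4>1 -> COPY to pp4. 5 ppages; refcounts: pp0:2 pp1:3 pp2:1 pp3:1 pp4:1
Op 7: write(P2, v0, 185). refcount(pp3)=1 -> write in place. 5 ppages; refcounts: pp0:2 pp1:3 pp2:1 pp3:1 pp4:1
Op 8: write(P2, v0, 120). refcount(pp3)=1 -> write in place. 5 ppages; refcounts: pp0:2 pp1:3 pp2:1 pp3:1 pp4:1

yes yes yes no no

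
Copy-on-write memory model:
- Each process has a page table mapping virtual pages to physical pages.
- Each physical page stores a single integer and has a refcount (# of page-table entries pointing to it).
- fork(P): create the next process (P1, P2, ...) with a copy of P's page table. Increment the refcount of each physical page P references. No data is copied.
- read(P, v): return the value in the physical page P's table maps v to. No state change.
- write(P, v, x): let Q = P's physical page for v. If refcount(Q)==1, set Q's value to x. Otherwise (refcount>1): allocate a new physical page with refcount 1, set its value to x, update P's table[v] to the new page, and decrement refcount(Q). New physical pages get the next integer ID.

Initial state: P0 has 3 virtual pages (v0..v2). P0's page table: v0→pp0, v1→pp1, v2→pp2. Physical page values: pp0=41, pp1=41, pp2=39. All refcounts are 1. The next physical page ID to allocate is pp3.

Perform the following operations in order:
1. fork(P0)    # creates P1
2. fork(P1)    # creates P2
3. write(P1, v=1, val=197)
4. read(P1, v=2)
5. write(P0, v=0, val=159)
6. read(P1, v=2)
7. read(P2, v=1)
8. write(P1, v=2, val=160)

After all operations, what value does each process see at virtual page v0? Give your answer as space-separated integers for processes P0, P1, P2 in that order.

Op 1: fork(P0) -> P1. 3 ppages; refcounts: pp0:2 pp1:2 pp2:2
Op 2: fork(P1) -> P2. 3 ppages; refcounts: pp0:3 pp1:3 pp2:3
Op 3: write(P1, v1, 197). refcount(pp1)=3>1 -> COPY to pp3. 4 ppages; refcounts: pp0:3 pp1:2 pp2:3 pp3:1
Op 4: read(P1, v2) -> 39. No state change.
Op 5: write(P0, v0, 159). refcount(pp0)=3>1 -> COPY to pp4. 5 ppages; refcounts: pp0:2 pp1:2 pp2:3 pp3:1 pp4:1
Op 6: read(P1, v2) -> 39. No state change.
Op 7: read(P2, v1) -> 41. No state change.
Op 8: write(P1, v2, 160). refcount(pp2)=3>1 -> COPY to pp5. 6 ppages; refcounts: pp0:2 pp1:2 pp2:2 pp3:1 pp4:1 pp5:1
P0: v0 -> pp4 = 159
P1: v0 -> pp0 = 41
P2: v0 -> pp0 = 41

Answer: 159 41 41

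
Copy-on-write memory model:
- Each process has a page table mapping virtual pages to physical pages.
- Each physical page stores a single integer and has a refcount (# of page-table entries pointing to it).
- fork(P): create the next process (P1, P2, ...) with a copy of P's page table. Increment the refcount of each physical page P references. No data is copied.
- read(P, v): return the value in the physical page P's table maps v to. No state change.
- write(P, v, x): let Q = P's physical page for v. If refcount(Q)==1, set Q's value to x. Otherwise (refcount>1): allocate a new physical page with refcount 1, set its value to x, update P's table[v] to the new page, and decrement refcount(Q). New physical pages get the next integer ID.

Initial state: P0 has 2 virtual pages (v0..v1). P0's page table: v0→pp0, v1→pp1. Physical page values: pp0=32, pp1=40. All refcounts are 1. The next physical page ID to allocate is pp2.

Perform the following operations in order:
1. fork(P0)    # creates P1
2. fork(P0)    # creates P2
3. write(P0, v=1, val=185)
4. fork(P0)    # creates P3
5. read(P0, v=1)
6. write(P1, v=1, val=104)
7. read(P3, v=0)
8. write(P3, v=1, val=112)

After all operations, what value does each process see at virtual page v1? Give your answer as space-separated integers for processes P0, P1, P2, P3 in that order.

Answer: 185 104 40 112

Derivation:
Op 1: fork(P0) -> P1. 2 ppages; refcounts: pp0:2 pp1:2
Op 2: fork(P0) -> P2. 2 ppages; refcounts: pp0:3 pp1:3
Op 3: write(P0, v1, 185). refcount(pp1)=3>1 -> COPY to pp2. 3 ppages; refcounts: pp0:3 pp1:2 pp2:1
Op 4: fork(P0) -> P3. 3 ppages; refcounts: pp0:4 pp1:2 pp2:2
Op 5: read(P0, v1) -> 185. No state change.
Op 6: write(P1, v1, 104). refcount(pp1)=2>1 -> COPY to pp3. 4 ppages; refcounts: pp0:4 pp1:1 pp2:2 pp3:1
Op 7: read(P3, v0) -> 32. No state change.
Op 8: write(P3, v1, 112). refcount(pp2)=2>1 -> COPY to pp4. 5 ppages; refcounts: pp0:4 pp1:1 pp2:1 pp3:1 pp4:1
P0: v1 -> pp2 = 185
P1: v1 -> pp3 = 104
P2: v1 -> pp1 = 40
P3: v1 -> pp4 = 112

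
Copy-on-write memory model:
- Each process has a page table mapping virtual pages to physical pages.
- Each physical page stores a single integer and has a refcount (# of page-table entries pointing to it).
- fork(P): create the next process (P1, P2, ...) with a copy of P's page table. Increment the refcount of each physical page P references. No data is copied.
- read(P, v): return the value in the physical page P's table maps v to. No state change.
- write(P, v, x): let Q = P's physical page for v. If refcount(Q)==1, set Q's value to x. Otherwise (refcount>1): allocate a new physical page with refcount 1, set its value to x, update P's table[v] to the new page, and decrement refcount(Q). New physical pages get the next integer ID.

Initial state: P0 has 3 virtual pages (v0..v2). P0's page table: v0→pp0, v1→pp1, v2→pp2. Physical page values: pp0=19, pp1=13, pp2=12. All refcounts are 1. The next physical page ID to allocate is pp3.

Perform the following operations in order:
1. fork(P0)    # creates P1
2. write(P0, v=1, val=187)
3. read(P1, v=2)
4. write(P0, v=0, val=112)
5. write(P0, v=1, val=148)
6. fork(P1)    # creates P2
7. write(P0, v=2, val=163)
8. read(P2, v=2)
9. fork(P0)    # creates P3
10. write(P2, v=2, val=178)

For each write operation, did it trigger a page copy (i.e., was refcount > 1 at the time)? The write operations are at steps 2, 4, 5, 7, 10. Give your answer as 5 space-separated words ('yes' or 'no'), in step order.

Op 1: fork(P0) -> P1. 3 ppages; refcounts: pp0:2 pp1:2 pp2:2
Op 2: write(P0, v1, 187). refcount(pp1)=2>1 -> COPY to pp3. 4 ppages; refcounts: pp0:2 pp1:1 pp2:2 pp3:1
Op 3: read(P1, v2) -> 12. No state change.
Op 4: write(P0, v0, 112). refcount(pp0)=2>1 -> COPY to pp4. 5 ppages; refcounts: pp0:1 pp1:1 pp2:2 pp3:1 pp4:1
Op 5: write(P0, v1, 148). refcount(pp3)=1 -> write in place. 5 ppages; refcounts: pp0:1 pp1:1 pp2:2 pp3:1 pp4:1
Op 6: fork(P1) -> P2. 5 ppages; refcounts: pp0:2 pp1:2 pp2:3 pp3:1 pp4:1
Op 7: write(P0, v2, 163). refcount(pp2)=3>1 -> COPY to pp5. 6 ppages; refcounts: pp0:2 pp1:2 pp2:2 pp3:1 pp4:1 pp5:1
Op 8: read(P2, v2) -> 12. No state change.
Op 9: fork(P0) -> P3. 6 ppages; refcounts: pp0:2 pp1:2 pp2:2 pp3:2 pp4:2 pp5:2
Op 10: write(P2, v2, 178). refcount(pp2)=2>1 -> COPY to pp6. 7 ppages; refcounts: pp0:2 pp1:2 pp2:1 pp3:2 pp4:2 pp5:2 pp6:1

yes yes no yes yes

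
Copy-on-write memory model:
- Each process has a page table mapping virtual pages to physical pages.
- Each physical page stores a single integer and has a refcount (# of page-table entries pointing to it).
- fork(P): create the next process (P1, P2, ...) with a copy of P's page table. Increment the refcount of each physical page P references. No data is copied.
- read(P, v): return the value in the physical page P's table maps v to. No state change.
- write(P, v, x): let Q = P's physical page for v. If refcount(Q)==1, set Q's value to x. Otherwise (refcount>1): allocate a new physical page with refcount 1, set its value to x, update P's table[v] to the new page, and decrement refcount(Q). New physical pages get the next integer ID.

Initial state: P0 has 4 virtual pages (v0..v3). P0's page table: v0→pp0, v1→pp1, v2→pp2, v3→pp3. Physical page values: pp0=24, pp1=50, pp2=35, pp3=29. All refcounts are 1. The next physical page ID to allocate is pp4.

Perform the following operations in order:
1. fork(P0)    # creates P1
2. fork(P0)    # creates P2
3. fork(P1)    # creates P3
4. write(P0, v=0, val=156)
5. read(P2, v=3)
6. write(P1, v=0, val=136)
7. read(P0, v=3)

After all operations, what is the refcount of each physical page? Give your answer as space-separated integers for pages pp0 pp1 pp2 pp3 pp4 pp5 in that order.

Op 1: fork(P0) -> P1. 4 ppages; refcounts: pp0:2 pp1:2 pp2:2 pp3:2
Op 2: fork(P0) -> P2. 4 ppages; refcounts: pp0:3 pp1:3 pp2:3 pp3:3
Op 3: fork(P1) -> P3. 4 ppages; refcounts: pp0:4 pp1:4 pp2:4 pp3:4
Op 4: write(P0, v0, 156). refcount(pp0)=4>1 -> COPY to pp4. 5 ppages; refcounts: pp0:3 pp1:4 pp2:4 pp3:4 pp4:1
Op 5: read(P2, v3) -> 29. No state change.
Op 6: write(P1, v0, 136). refcount(pp0)=3>1 -> COPY to pp5. 6 ppages; refcounts: pp0:2 pp1:4 pp2:4 pp3:4 pp4:1 pp5:1
Op 7: read(P0, v3) -> 29. No state change.

Answer: 2 4 4 4 1 1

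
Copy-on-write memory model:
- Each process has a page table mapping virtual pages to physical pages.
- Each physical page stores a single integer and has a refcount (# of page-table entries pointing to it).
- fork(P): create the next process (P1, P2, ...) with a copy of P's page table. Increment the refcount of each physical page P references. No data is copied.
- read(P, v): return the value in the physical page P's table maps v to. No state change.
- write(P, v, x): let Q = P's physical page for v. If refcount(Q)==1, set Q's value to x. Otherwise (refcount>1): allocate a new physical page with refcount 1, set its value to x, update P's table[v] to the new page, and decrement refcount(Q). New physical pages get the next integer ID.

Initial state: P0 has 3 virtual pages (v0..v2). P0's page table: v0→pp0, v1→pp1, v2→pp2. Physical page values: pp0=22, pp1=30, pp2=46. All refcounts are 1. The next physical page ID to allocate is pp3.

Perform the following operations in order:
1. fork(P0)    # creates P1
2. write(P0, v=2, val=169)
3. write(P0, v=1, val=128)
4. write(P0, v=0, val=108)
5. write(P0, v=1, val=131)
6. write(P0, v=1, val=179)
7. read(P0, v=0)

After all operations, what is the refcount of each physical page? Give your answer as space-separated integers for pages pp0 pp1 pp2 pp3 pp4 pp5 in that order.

Answer: 1 1 1 1 1 1

Derivation:
Op 1: fork(P0) -> P1. 3 ppages; refcounts: pp0:2 pp1:2 pp2:2
Op 2: write(P0, v2, 169). refcount(pp2)=2>1 -> COPY to pp3. 4 ppages; refcounts: pp0:2 pp1:2 pp2:1 pp3:1
Op 3: write(P0, v1, 128). refcount(pp1)=2>1 -> COPY to pp4. 5 ppages; refcounts: pp0:2 pp1:1 pp2:1 pp3:1 pp4:1
Op 4: write(P0, v0, 108). refcount(pp0)=2>1 -> COPY to pp5. 6 ppages; refcounts: pp0:1 pp1:1 pp2:1 pp3:1 pp4:1 pp5:1
Op 5: write(P0, v1, 131). refcount(pp4)=1 -> write in place. 6 ppages; refcounts: pp0:1 pp1:1 pp2:1 pp3:1 pp4:1 pp5:1
Op 6: write(P0, v1, 179). refcount(pp4)=1 -> write in place. 6 ppages; refcounts: pp0:1 pp1:1 pp2:1 pp3:1 pp4:1 pp5:1
Op 7: read(P0, v0) -> 108. No state change.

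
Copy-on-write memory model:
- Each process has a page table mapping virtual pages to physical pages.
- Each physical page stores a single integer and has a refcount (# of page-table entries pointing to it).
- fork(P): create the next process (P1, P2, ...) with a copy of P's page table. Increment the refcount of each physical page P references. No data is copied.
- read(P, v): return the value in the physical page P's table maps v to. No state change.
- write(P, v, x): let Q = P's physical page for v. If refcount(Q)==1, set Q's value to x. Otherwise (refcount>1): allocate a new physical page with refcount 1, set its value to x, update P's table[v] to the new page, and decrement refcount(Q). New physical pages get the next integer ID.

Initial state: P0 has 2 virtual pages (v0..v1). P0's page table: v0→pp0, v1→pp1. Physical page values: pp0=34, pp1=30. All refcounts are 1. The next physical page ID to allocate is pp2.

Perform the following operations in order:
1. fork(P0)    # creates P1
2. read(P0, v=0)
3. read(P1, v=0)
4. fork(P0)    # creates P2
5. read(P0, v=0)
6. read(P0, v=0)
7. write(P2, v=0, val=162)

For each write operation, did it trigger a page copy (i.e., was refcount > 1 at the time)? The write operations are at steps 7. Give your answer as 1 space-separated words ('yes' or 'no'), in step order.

Op 1: fork(P0) -> P1. 2 ppages; refcounts: pp0:2 pp1:2
Op 2: read(P0, v0) -> 34. No state change.
Op 3: read(P1, v0) -> 34. No state change.
Op 4: fork(P0) -> P2. 2 ppages; refcounts: pp0:3 pp1:3
Op 5: read(P0, v0) -> 34. No state change.
Op 6: read(P0, v0) -> 34. No state change.
Op 7: write(P2, v0, 162). refcount(pp0)=3>1 -> COPY to pp2. 3 ppages; refcounts: pp0:2 pp1:3 pp2:1

yes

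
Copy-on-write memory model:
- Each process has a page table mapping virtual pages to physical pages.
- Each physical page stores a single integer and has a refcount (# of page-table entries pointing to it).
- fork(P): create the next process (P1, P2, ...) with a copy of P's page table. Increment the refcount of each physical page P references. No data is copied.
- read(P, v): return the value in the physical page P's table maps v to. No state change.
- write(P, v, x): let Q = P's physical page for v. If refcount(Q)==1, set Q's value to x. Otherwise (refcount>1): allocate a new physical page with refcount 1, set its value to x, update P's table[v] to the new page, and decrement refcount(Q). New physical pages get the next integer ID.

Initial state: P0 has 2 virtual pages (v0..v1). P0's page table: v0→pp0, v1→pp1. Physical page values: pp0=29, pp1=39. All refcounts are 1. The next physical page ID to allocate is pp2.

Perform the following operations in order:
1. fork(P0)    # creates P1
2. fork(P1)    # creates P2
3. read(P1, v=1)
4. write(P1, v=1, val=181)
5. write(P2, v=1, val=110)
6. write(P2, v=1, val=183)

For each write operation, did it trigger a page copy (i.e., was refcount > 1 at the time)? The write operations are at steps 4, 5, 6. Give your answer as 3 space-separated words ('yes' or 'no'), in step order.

Op 1: fork(P0) -> P1. 2 ppages; refcounts: pp0:2 pp1:2
Op 2: fork(P1) -> P2. 2 ppages; refcounts: pp0:3 pp1:3
Op 3: read(P1, v1) -> 39. No state change.
Op 4: write(P1, v1, 181). refcount(pp1)=3>1 -> COPY to pp2. 3 ppages; refcounts: pp0:3 pp1:2 pp2:1
Op 5: write(P2, v1, 110). refcount(pp1)=2>1 -> COPY to pp3. 4 ppages; refcounts: pp0:3 pp1:1 pp2:1 pp3:1
Op 6: write(P2, v1, 183). refcount(pp3)=1 -> write in place. 4 ppages; refcounts: pp0:3 pp1:1 pp2:1 pp3:1

yes yes no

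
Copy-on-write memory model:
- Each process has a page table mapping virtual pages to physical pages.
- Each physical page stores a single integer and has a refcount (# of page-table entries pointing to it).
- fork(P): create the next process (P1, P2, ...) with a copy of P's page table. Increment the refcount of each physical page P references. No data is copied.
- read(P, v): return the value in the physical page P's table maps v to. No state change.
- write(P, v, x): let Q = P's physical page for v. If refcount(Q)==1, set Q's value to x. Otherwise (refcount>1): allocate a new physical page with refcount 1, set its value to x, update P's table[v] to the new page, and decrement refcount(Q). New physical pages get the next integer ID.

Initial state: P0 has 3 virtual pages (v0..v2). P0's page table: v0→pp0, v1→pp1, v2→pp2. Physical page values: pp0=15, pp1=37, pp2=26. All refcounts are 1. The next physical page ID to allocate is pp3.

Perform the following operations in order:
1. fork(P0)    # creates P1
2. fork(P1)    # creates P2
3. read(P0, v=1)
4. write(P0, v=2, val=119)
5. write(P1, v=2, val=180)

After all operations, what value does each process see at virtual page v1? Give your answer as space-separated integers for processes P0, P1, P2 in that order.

Op 1: fork(P0) -> P1. 3 ppages; refcounts: pp0:2 pp1:2 pp2:2
Op 2: fork(P1) -> P2. 3 ppages; refcounts: pp0:3 pp1:3 pp2:3
Op 3: read(P0, v1) -> 37. No state change.
Op 4: write(P0, v2, 119). refcount(pp2)=3>1 -> COPY to pp3. 4 ppages; refcounts: pp0:3 pp1:3 pp2:2 pp3:1
Op 5: write(P1, v2, 180). refcount(pp2)=2>1 -> COPY to pp4. 5 ppages; refcounts: pp0:3 pp1:3 pp2:1 pp3:1 pp4:1
P0: v1 -> pp1 = 37
P1: v1 -> pp1 = 37
P2: v1 -> pp1 = 37

Answer: 37 37 37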